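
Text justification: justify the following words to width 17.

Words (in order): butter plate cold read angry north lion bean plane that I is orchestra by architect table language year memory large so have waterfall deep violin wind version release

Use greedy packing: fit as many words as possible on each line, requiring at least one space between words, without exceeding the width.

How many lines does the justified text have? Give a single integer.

Line 1: ['butter', 'plate', 'cold'] (min_width=17, slack=0)
Line 2: ['read', 'angry', 'north'] (min_width=16, slack=1)
Line 3: ['lion', 'bean', 'plane'] (min_width=15, slack=2)
Line 4: ['that', 'I', 'is'] (min_width=9, slack=8)
Line 5: ['orchestra', 'by'] (min_width=12, slack=5)
Line 6: ['architect', 'table'] (min_width=15, slack=2)
Line 7: ['language', 'year'] (min_width=13, slack=4)
Line 8: ['memory', 'large', 'so'] (min_width=15, slack=2)
Line 9: ['have', 'waterfall'] (min_width=14, slack=3)
Line 10: ['deep', 'violin', 'wind'] (min_width=16, slack=1)
Line 11: ['version', 'release'] (min_width=15, slack=2)
Total lines: 11

Answer: 11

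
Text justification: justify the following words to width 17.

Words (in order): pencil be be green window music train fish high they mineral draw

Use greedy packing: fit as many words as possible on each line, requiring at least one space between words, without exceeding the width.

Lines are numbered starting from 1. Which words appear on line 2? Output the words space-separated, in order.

Line 1: ['pencil', 'be', 'be'] (min_width=12, slack=5)
Line 2: ['green', 'window'] (min_width=12, slack=5)
Line 3: ['music', 'train', 'fish'] (min_width=16, slack=1)
Line 4: ['high', 'they', 'mineral'] (min_width=17, slack=0)
Line 5: ['draw'] (min_width=4, slack=13)

Answer: green window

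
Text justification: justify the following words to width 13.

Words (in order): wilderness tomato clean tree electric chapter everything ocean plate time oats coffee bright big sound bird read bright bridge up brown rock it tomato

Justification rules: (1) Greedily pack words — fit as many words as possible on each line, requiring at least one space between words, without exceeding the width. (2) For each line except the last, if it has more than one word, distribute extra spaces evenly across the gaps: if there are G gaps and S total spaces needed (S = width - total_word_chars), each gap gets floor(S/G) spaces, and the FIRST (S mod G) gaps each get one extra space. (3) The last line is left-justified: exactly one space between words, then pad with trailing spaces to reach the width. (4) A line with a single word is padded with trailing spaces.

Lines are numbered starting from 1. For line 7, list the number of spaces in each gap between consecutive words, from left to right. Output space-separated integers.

Line 1: ['wilderness'] (min_width=10, slack=3)
Line 2: ['tomato', 'clean'] (min_width=12, slack=1)
Line 3: ['tree', 'electric'] (min_width=13, slack=0)
Line 4: ['chapter'] (min_width=7, slack=6)
Line 5: ['everything'] (min_width=10, slack=3)
Line 6: ['ocean', 'plate'] (min_width=11, slack=2)
Line 7: ['time', 'oats'] (min_width=9, slack=4)
Line 8: ['coffee', 'bright'] (min_width=13, slack=0)
Line 9: ['big', 'sound'] (min_width=9, slack=4)
Line 10: ['bird', 'read'] (min_width=9, slack=4)
Line 11: ['bright', 'bridge'] (min_width=13, slack=0)
Line 12: ['up', 'brown', 'rock'] (min_width=13, slack=0)
Line 13: ['it', 'tomato'] (min_width=9, slack=4)

Answer: 5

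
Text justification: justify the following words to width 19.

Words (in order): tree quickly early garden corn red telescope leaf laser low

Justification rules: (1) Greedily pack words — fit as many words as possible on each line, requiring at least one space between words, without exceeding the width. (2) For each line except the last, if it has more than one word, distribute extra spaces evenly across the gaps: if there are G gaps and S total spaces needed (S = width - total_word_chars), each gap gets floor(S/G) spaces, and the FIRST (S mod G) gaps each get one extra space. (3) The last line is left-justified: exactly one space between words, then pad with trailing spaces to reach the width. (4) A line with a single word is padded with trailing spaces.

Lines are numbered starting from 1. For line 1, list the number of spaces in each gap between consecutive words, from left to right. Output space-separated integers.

Line 1: ['tree', 'quickly', 'early'] (min_width=18, slack=1)
Line 2: ['garden', 'corn', 'red'] (min_width=15, slack=4)
Line 3: ['telescope', 'leaf'] (min_width=14, slack=5)
Line 4: ['laser', 'low'] (min_width=9, slack=10)

Answer: 2 1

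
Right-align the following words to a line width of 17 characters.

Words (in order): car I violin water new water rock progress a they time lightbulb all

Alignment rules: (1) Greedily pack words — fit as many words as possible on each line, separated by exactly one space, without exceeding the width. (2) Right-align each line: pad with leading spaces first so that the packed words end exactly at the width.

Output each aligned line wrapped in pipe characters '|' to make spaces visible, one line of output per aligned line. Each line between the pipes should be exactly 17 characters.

Answer: |     car I violin|
|  water new water|
|  rock progress a|
|        they time|
|    lightbulb all|

Derivation:
Line 1: ['car', 'I', 'violin'] (min_width=12, slack=5)
Line 2: ['water', 'new', 'water'] (min_width=15, slack=2)
Line 3: ['rock', 'progress', 'a'] (min_width=15, slack=2)
Line 4: ['they', 'time'] (min_width=9, slack=8)
Line 5: ['lightbulb', 'all'] (min_width=13, slack=4)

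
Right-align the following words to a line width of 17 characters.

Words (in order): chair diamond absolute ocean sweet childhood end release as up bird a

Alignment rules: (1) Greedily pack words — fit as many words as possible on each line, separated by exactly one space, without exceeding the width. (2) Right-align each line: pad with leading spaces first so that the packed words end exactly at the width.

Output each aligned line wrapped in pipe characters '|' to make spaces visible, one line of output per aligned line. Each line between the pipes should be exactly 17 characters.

Answer: |    chair diamond|
|   absolute ocean|
|  sweet childhood|
|end release as up|
|           bird a|

Derivation:
Line 1: ['chair', 'diamond'] (min_width=13, slack=4)
Line 2: ['absolute', 'ocean'] (min_width=14, slack=3)
Line 3: ['sweet', 'childhood'] (min_width=15, slack=2)
Line 4: ['end', 'release', 'as', 'up'] (min_width=17, slack=0)
Line 5: ['bird', 'a'] (min_width=6, slack=11)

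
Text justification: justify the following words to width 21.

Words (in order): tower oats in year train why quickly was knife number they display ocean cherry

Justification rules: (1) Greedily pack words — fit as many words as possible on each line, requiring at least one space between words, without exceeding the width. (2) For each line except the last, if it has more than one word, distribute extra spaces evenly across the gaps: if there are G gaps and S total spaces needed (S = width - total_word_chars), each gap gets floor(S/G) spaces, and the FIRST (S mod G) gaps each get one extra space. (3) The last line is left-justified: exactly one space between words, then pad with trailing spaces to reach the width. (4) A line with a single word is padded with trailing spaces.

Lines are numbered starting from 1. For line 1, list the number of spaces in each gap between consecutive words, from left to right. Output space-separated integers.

Line 1: ['tower', 'oats', 'in', 'year'] (min_width=18, slack=3)
Line 2: ['train', 'why', 'quickly', 'was'] (min_width=21, slack=0)
Line 3: ['knife', 'number', 'they'] (min_width=17, slack=4)
Line 4: ['display', 'ocean', 'cherry'] (min_width=20, slack=1)

Answer: 2 2 2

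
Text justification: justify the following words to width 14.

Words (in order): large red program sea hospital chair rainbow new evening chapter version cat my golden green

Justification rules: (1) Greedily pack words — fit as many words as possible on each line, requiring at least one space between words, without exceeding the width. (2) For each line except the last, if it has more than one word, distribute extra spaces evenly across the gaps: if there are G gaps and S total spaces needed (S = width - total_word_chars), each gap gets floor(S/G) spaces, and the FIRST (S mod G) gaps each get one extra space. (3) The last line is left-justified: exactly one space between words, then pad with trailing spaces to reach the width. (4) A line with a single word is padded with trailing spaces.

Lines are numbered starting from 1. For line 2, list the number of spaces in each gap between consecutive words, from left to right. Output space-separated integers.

Line 1: ['large', 'red'] (min_width=9, slack=5)
Line 2: ['program', 'sea'] (min_width=11, slack=3)
Line 3: ['hospital', 'chair'] (min_width=14, slack=0)
Line 4: ['rainbow', 'new'] (min_width=11, slack=3)
Line 5: ['evening'] (min_width=7, slack=7)
Line 6: ['chapter'] (min_width=7, slack=7)
Line 7: ['version', 'cat', 'my'] (min_width=14, slack=0)
Line 8: ['golden', 'green'] (min_width=12, slack=2)

Answer: 4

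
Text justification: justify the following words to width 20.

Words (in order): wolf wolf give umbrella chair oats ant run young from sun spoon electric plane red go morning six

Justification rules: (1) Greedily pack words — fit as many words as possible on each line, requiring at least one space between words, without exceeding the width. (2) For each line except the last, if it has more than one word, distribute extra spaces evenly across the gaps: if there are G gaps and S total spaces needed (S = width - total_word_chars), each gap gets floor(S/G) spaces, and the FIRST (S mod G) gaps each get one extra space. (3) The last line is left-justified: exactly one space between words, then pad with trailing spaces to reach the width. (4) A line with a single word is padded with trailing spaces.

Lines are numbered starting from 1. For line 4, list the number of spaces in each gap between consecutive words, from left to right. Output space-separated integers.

Line 1: ['wolf', 'wolf', 'give'] (min_width=14, slack=6)
Line 2: ['umbrella', 'chair', 'oats'] (min_width=19, slack=1)
Line 3: ['ant', 'run', 'young', 'from'] (min_width=18, slack=2)
Line 4: ['sun', 'spoon', 'electric'] (min_width=18, slack=2)
Line 5: ['plane', 'red', 'go', 'morning'] (min_width=20, slack=0)
Line 6: ['six'] (min_width=3, slack=17)

Answer: 2 2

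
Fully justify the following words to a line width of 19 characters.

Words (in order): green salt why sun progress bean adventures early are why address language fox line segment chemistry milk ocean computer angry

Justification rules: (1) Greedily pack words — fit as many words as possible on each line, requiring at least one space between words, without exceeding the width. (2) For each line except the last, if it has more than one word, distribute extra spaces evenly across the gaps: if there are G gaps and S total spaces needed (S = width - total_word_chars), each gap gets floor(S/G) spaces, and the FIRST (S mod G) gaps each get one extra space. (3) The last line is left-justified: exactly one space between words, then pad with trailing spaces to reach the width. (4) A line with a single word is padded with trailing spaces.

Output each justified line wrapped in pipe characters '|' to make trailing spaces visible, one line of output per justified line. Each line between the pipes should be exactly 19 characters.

Line 1: ['green', 'salt', 'why', 'sun'] (min_width=18, slack=1)
Line 2: ['progress', 'bean'] (min_width=13, slack=6)
Line 3: ['adventures', 'early'] (min_width=16, slack=3)
Line 4: ['are', 'why', 'address'] (min_width=15, slack=4)
Line 5: ['language', 'fox', 'line'] (min_width=17, slack=2)
Line 6: ['segment', 'chemistry'] (min_width=17, slack=2)
Line 7: ['milk', 'ocean', 'computer'] (min_width=19, slack=0)
Line 8: ['angry'] (min_width=5, slack=14)

Answer: |green  salt why sun|
|progress       bean|
|adventures    early|
|are   why   address|
|language  fox  line|
|segment   chemistry|
|milk ocean computer|
|angry              |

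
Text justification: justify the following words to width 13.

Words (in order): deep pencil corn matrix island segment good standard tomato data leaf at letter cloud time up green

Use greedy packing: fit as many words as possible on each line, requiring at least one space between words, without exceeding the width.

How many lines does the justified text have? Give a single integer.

Line 1: ['deep', 'pencil'] (min_width=11, slack=2)
Line 2: ['corn', 'matrix'] (min_width=11, slack=2)
Line 3: ['island'] (min_width=6, slack=7)
Line 4: ['segment', 'good'] (min_width=12, slack=1)
Line 5: ['standard'] (min_width=8, slack=5)
Line 6: ['tomato', 'data'] (min_width=11, slack=2)
Line 7: ['leaf', 'at'] (min_width=7, slack=6)
Line 8: ['letter', 'cloud'] (min_width=12, slack=1)
Line 9: ['time', 'up', 'green'] (min_width=13, slack=0)
Total lines: 9

Answer: 9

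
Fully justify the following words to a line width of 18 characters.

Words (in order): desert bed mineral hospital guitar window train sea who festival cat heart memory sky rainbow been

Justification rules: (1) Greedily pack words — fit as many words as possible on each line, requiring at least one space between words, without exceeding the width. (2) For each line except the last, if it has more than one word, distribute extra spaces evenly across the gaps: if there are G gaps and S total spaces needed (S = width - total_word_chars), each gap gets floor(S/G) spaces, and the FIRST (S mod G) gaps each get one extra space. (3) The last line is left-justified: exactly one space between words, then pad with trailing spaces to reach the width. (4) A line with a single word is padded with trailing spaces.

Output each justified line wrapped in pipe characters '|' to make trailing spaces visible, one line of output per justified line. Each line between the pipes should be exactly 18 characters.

Answer: |desert bed mineral|
|hospital    guitar|
|window  train  sea|
|who  festival  cat|
|heart  memory  sky|
|rainbow been      |

Derivation:
Line 1: ['desert', 'bed', 'mineral'] (min_width=18, slack=0)
Line 2: ['hospital', 'guitar'] (min_width=15, slack=3)
Line 3: ['window', 'train', 'sea'] (min_width=16, slack=2)
Line 4: ['who', 'festival', 'cat'] (min_width=16, slack=2)
Line 5: ['heart', 'memory', 'sky'] (min_width=16, slack=2)
Line 6: ['rainbow', 'been'] (min_width=12, slack=6)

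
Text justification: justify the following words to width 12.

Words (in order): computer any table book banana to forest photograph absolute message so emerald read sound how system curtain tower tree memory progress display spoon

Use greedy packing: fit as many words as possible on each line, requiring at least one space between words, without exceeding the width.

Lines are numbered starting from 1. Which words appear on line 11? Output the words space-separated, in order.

Line 1: ['computer', 'any'] (min_width=12, slack=0)
Line 2: ['table', 'book'] (min_width=10, slack=2)
Line 3: ['banana', 'to'] (min_width=9, slack=3)
Line 4: ['forest'] (min_width=6, slack=6)
Line 5: ['photograph'] (min_width=10, slack=2)
Line 6: ['absolute'] (min_width=8, slack=4)
Line 7: ['message', 'so'] (min_width=10, slack=2)
Line 8: ['emerald', 'read'] (min_width=12, slack=0)
Line 9: ['sound', 'how'] (min_width=9, slack=3)
Line 10: ['system'] (min_width=6, slack=6)
Line 11: ['curtain'] (min_width=7, slack=5)
Line 12: ['tower', 'tree'] (min_width=10, slack=2)
Line 13: ['memory'] (min_width=6, slack=6)
Line 14: ['progress'] (min_width=8, slack=4)
Line 15: ['display'] (min_width=7, slack=5)
Line 16: ['spoon'] (min_width=5, slack=7)

Answer: curtain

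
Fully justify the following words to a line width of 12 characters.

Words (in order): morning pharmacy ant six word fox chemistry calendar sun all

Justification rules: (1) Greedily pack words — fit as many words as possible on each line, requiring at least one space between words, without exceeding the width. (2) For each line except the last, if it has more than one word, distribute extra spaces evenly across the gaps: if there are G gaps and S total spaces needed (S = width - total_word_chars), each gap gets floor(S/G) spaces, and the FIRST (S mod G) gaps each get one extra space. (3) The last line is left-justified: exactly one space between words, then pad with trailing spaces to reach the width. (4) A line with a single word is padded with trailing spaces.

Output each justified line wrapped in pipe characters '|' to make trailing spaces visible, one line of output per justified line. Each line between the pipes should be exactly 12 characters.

Answer: |morning     |
|pharmacy ant|
|six word fox|
|chemistry   |
|calendar sun|
|all         |

Derivation:
Line 1: ['morning'] (min_width=7, slack=5)
Line 2: ['pharmacy', 'ant'] (min_width=12, slack=0)
Line 3: ['six', 'word', 'fox'] (min_width=12, slack=0)
Line 4: ['chemistry'] (min_width=9, slack=3)
Line 5: ['calendar', 'sun'] (min_width=12, slack=0)
Line 6: ['all'] (min_width=3, slack=9)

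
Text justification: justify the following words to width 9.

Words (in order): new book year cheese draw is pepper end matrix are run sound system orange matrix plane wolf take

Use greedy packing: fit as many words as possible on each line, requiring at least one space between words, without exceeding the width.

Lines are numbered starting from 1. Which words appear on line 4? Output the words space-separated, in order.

Answer: draw is

Derivation:
Line 1: ['new', 'book'] (min_width=8, slack=1)
Line 2: ['year'] (min_width=4, slack=5)
Line 3: ['cheese'] (min_width=6, slack=3)
Line 4: ['draw', 'is'] (min_width=7, slack=2)
Line 5: ['pepper'] (min_width=6, slack=3)
Line 6: ['end'] (min_width=3, slack=6)
Line 7: ['matrix'] (min_width=6, slack=3)
Line 8: ['are', 'run'] (min_width=7, slack=2)
Line 9: ['sound'] (min_width=5, slack=4)
Line 10: ['system'] (min_width=6, slack=3)
Line 11: ['orange'] (min_width=6, slack=3)
Line 12: ['matrix'] (min_width=6, slack=3)
Line 13: ['plane'] (min_width=5, slack=4)
Line 14: ['wolf', 'take'] (min_width=9, slack=0)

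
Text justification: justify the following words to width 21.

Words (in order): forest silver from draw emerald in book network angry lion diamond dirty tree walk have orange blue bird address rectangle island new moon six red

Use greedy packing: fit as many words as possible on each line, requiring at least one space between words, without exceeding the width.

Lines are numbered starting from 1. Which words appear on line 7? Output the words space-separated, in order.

Answer: rectangle island new

Derivation:
Line 1: ['forest', 'silver', 'from'] (min_width=18, slack=3)
Line 2: ['draw', 'emerald', 'in', 'book'] (min_width=20, slack=1)
Line 3: ['network', 'angry', 'lion'] (min_width=18, slack=3)
Line 4: ['diamond', 'dirty', 'tree'] (min_width=18, slack=3)
Line 5: ['walk', 'have', 'orange', 'blue'] (min_width=21, slack=0)
Line 6: ['bird', 'address'] (min_width=12, slack=9)
Line 7: ['rectangle', 'island', 'new'] (min_width=20, slack=1)
Line 8: ['moon', 'six', 'red'] (min_width=12, slack=9)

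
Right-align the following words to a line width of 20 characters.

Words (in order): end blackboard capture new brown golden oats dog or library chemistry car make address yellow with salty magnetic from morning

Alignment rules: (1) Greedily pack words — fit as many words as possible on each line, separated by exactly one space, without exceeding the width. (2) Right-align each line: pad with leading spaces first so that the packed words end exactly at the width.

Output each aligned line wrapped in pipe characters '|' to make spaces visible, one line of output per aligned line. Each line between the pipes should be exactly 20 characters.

Answer: |      end blackboard|
|   capture new brown|
|  golden oats dog or|
|   library chemistry|
|    car make address|
|   yellow with salty|
|       magnetic from|
|             morning|

Derivation:
Line 1: ['end', 'blackboard'] (min_width=14, slack=6)
Line 2: ['capture', 'new', 'brown'] (min_width=17, slack=3)
Line 3: ['golden', 'oats', 'dog', 'or'] (min_width=18, slack=2)
Line 4: ['library', 'chemistry'] (min_width=17, slack=3)
Line 5: ['car', 'make', 'address'] (min_width=16, slack=4)
Line 6: ['yellow', 'with', 'salty'] (min_width=17, slack=3)
Line 7: ['magnetic', 'from'] (min_width=13, slack=7)
Line 8: ['morning'] (min_width=7, slack=13)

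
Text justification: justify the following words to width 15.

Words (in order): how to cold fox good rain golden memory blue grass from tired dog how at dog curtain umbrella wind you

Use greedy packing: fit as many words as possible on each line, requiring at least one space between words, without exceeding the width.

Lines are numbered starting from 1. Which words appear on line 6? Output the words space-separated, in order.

Answer: at dog curtain

Derivation:
Line 1: ['how', 'to', 'cold', 'fox'] (min_width=15, slack=0)
Line 2: ['good', 'rain'] (min_width=9, slack=6)
Line 3: ['golden', 'memory'] (min_width=13, slack=2)
Line 4: ['blue', 'grass', 'from'] (min_width=15, slack=0)
Line 5: ['tired', 'dog', 'how'] (min_width=13, slack=2)
Line 6: ['at', 'dog', 'curtain'] (min_width=14, slack=1)
Line 7: ['umbrella', 'wind'] (min_width=13, slack=2)
Line 8: ['you'] (min_width=3, slack=12)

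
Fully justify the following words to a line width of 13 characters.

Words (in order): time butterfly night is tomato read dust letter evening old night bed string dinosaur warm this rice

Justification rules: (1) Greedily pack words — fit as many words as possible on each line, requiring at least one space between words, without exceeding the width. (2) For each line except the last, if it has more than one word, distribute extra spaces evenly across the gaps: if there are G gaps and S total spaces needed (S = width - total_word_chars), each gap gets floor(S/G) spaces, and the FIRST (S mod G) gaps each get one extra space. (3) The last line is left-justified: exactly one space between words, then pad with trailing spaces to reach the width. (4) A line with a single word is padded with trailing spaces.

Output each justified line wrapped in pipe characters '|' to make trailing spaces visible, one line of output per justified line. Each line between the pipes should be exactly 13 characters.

Line 1: ['time'] (min_width=4, slack=9)
Line 2: ['butterfly'] (min_width=9, slack=4)
Line 3: ['night', 'is'] (min_width=8, slack=5)
Line 4: ['tomato', 'read'] (min_width=11, slack=2)
Line 5: ['dust', 'letter'] (min_width=11, slack=2)
Line 6: ['evening', 'old'] (min_width=11, slack=2)
Line 7: ['night', 'bed'] (min_width=9, slack=4)
Line 8: ['string'] (min_width=6, slack=7)
Line 9: ['dinosaur', 'warm'] (min_width=13, slack=0)
Line 10: ['this', 'rice'] (min_width=9, slack=4)

Answer: |time         |
|butterfly    |
|night      is|
|tomato   read|
|dust   letter|
|evening   old|
|night     bed|
|string       |
|dinosaur warm|
|this rice    |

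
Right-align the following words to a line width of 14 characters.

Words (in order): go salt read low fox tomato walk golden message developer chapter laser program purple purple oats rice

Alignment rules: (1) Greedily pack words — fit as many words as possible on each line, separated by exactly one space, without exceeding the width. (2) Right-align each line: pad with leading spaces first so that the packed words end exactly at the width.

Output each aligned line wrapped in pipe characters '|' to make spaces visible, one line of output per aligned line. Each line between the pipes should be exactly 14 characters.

Line 1: ['go', 'salt', 'read'] (min_width=12, slack=2)
Line 2: ['low', 'fox', 'tomato'] (min_width=14, slack=0)
Line 3: ['walk', 'golden'] (min_width=11, slack=3)
Line 4: ['message'] (min_width=7, slack=7)
Line 5: ['developer'] (min_width=9, slack=5)
Line 6: ['chapter', 'laser'] (min_width=13, slack=1)
Line 7: ['program', 'purple'] (min_width=14, slack=0)
Line 8: ['purple', 'oats'] (min_width=11, slack=3)
Line 9: ['rice'] (min_width=4, slack=10)

Answer: |  go salt read|
|low fox tomato|
|   walk golden|
|       message|
|     developer|
| chapter laser|
|program purple|
|   purple oats|
|          rice|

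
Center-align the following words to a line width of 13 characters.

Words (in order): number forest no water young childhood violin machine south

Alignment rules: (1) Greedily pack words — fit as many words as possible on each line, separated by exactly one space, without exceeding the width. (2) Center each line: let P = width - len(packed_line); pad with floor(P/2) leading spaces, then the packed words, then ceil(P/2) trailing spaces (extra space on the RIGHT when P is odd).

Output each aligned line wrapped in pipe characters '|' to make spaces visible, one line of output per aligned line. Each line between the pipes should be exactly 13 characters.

Answer: |number forest|
|  no water   |
|    young    |
|  childhood  |
|   violin    |
|machine south|

Derivation:
Line 1: ['number', 'forest'] (min_width=13, slack=0)
Line 2: ['no', 'water'] (min_width=8, slack=5)
Line 3: ['young'] (min_width=5, slack=8)
Line 4: ['childhood'] (min_width=9, slack=4)
Line 5: ['violin'] (min_width=6, slack=7)
Line 6: ['machine', 'south'] (min_width=13, slack=0)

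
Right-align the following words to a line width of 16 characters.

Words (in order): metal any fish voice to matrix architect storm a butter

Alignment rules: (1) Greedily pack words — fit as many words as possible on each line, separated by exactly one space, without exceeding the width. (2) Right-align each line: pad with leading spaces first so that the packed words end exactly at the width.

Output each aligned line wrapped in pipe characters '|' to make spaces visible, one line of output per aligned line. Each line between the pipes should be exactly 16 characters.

Line 1: ['metal', 'any', 'fish'] (min_width=14, slack=2)
Line 2: ['voice', 'to', 'matrix'] (min_width=15, slack=1)
Line 3: ['architect', 'storm'] (min_width=15, slack=1)
Line 4: ['a', 'butter'] (min_width=8, slack=8)

Answer: |  metal any fish|
| voice to matrix|
| architect storm|
|        a butter|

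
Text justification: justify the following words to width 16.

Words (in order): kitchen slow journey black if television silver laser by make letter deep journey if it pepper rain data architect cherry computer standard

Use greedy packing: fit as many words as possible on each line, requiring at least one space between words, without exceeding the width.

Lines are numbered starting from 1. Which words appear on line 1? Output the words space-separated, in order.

Answer: kitchen slow

Derivation:
Line 1: ['kitchen', 'slow'] (min_width=12, slack=4)
Line 2: ['journey', 'black', 'if'] (min_width=16, slack=0)
Line 3: ['television'] (min_width=10, slack=6)
Line 4: ['silver', 'laser', 'by'] (min_width=15, slack=1)
Line 5: ['make', 'letter', 'deep'] (min_width=16, slack=0)
Line 6: ['journey', 'if', 'it'] (min_width=13, slack=3)
Line 7: ['pepper', 'rain', 'data'] (min_width=16, slack=0)
Line 8: ['architect', 'cherry'] (min_width=16, slack=0)
Line 9: ['computer'] (min_width=8, slack=8)
Line 10: ['standard'] (min_width=8, slack=8)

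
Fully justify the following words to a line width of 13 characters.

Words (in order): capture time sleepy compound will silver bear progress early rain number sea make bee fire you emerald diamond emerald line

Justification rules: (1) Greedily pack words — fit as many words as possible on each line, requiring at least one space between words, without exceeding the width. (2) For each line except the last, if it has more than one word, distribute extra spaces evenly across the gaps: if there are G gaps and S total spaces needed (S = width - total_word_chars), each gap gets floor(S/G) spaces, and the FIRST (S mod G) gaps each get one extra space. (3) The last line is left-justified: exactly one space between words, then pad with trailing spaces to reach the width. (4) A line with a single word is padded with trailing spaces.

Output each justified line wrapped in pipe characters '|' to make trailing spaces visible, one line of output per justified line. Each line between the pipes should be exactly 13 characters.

Line 1: ['capture', 'time'] (min_width=12, slack=1)
Line 2: ['sleepy'] (min_width=6, slack=7)
Line 3: ['compound', 'will'] (min_width=13, slack=0)
Line 4: ['silver', 'bear'] (min_width=11, slack=2)
Line 5: ['progress'] (min_width=8, slack=5)
Line 6: ['early', 'rain'] (min_width=10, slack=3)
Line 7: ['number', 'sea'] (min_width=10, slack=3)
Line 8: ['make', 'bee', 'fire'] (min_width=13, slack=0)
Line 9: ['you', 'emerald'] (min_width=11, slack=2)
Line 10: ['diamond'] (min_width=7, slack=6)
Line 11: ['emerald', 'line'] (min_width=12, slack=1)

Answer: |capture  time|
|sleepy       |
|compound will|
|silver   bear|
|progress     |
|early    rain|
|number    sea|
|make bee fire|
|you   emerald|
|diamond      |
|emerald line |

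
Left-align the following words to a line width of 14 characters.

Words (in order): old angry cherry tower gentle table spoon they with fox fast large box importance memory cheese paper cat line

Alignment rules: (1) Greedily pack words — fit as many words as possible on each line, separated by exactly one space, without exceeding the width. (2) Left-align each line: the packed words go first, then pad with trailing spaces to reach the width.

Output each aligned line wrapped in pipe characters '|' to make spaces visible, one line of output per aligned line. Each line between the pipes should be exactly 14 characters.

Line 1: ['old', 'angry'] (min_width=9, slack=5)
Line 2: ['cherry', 'tower'] (min_width=12, slack=2)
Line 3: ['gentle', 'table'] (min_width=12, slack=2)
Line 4: ['spoon', 'they'] (min_width=10, slack=4)
Line 5: ['with', 'fox', 'fast'] (min_width=13, slack=1)
Line 6: ['large', 'box'] (min_width=9, slack=5)
Line 7: ['importance'] (min_width=10, slack=4)
Line 8: ['memory', 'cheese'] (min_width=13, slack=1)
Line 9: ['paper', 'cat', 'line'] (min_width=14, slack=0)

Answer: |old angry     |
|cherry tower  |
|gentle table  |
|spoon they    |
|with fox fast |
|large box     |
|importance    |
|memory cheese |
|paper cat line|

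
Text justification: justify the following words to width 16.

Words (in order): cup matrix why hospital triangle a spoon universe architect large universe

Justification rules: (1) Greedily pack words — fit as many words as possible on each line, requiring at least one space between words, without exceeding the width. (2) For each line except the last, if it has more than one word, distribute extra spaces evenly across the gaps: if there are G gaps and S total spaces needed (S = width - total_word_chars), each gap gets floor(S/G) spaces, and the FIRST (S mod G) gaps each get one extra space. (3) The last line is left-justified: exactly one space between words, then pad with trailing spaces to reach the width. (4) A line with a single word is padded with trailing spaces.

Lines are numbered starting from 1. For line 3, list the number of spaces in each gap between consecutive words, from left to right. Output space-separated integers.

Line 1: ['cup', 'matrix', 'why'] (min_width=14, slack=2)
Line 2: ['hospital'] (min_width=8, slack=8)
Line 3: ['triangle', 'a', 'spoon'] (min_width=16, slack=0)
Line 4: ['universe'] (min_width=8, slack=8)
Line 5: ['architect', 'large'] (min_width=15, slack=1)
Line 6: ['universe'] (min_width=8, slack=8)

Answer: 1 1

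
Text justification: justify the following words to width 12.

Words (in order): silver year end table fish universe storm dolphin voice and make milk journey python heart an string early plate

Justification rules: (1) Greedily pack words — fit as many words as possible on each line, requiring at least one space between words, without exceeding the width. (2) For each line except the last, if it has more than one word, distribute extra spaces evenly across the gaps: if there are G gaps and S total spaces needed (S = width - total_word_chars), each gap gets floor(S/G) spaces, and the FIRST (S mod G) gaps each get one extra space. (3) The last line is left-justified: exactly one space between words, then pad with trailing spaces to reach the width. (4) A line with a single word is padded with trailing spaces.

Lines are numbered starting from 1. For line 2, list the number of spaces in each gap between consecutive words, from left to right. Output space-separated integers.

Answer: 4

Derivation:
Line 1: ['silver', 'year'] (min_width=11, slack=1)
Line 2: ['end', 'table'] (min_width=9, slack=3)
Line 3: ['fish'] (min_width=4, slack=8)
Line 4: ['universe'] (min_width=8, slack=4)
Line 5: ['storm'] (min_width=5, slack=7)
Line 6: ['dolphin'] (min_width=7, slack=5)
Line 7: ['voice', 'and'] (min_width=9, slack=3)
Line 8: ['make', 'milk'] (min_width=9, slack=3)
Line 9: ['journey'] (min_width=7, slack=5)
Line 10: ['python', 'heart'] (min_width=12, slack=0)
Line 11: ['an', 'string'] (min_width=9, slack=3)
Line 12: ['early', 'plate'] (min_width=11, slack=1)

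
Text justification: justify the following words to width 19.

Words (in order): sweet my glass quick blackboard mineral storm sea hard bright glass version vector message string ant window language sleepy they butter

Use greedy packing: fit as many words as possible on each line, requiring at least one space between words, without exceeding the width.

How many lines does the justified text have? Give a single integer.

Line 1: ['sweet', 'my', 'glass'] (min_width=14, slack=5)
Line 2: ['quick', 'blackboard'] (min_width=16, slack=3)
Line 3: ['mineral', 'storm', 'sea'] (min_width=17, slack=2)
Line 4: ['hard', 'bright', 'glass'] (min_width=17, slack=2)
Line 5: ['version', 'vector'] (min_width=14, slack=5)
Line 6: ['message', 'string', 'ant'] (min_width=18, slack=1)
Line 7: ['window', 'language'] (min_width=15, slack=4)
Line 8: ['sleepy', 'they', 'butter'] (min_width=18, slack=1)
Total lines: 8

Answer: 8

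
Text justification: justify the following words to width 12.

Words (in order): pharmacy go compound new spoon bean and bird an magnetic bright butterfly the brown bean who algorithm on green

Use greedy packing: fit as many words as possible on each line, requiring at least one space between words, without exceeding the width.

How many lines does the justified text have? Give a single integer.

Answer: 11

Derivation:
Line 1: ['pharmacy', 'go'] (min_width=11, slack=1)
Line 2: ['compound', 'new'] (min_width=12, slack=0)
Line 3: ['spoon', 'bean'] (min_width=10, slack=2)
Line 4: ['and', 'bird', 'an'] (min_width=11, slack=1)
Line 5: ['magnetic'] (min_width=8, slack=4)
Line 6: ['bright'] (min_width=6, slack=6)
Line 7: ['butterfly'] (min_width=9, slack=3)
Line 8: ['the', 'brown'] (min_width=9, slack=3)
Line 9: ['bean', 'who'] (min_width=8, slack=4)
Line 10: ['algorithm', 'on'] (min_width=12, slack=0)
Line 11: ['green'] (min_width=5, slack=7)
Total lines: 11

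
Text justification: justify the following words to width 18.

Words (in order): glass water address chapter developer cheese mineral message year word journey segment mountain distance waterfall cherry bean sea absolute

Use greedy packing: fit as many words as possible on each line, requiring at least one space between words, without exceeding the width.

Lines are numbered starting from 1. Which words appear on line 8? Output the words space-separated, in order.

Answer: cherry bean sea

Derivation:
Line 1: ['glass', 'water'] (min_width=11, slack=7)
Line 2: ['address', 'chapter'] (min_width=15, slack=3)
Line 3: ['developer', 'cheese'] (min_width=16, slack=2)
Line 4: ['mineral', 'message'] (min_width=15, slack=3)
Line 5: ['year', 'word', 'journey'] (min_width=17, slack=1)
Line 6: ['segment', 'mountain'] (min_width=16, slack=2)
Line 7: ['distance', 'waterfall'] (min_width=18, slack=0)
Line 8: ['cherry', 'bean', 'sea'] (min_width=15, slack=3)
Line 9: ['absolute'] (min_width=8, slack=10)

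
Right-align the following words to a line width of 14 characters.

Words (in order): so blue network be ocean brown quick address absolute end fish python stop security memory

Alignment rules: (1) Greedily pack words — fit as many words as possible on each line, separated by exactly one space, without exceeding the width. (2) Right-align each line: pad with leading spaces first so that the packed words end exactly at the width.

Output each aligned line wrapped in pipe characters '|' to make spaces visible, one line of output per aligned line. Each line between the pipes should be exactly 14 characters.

Answer: |       so blue|
|    network be|
|   ocean brown|
| quick address|
|  absolute end|
|   fish python|
| stop security|
|        memory|

Derivation:
Line 1: ['so', 'blue'] (min_width=7, slack=7)
Line 2: ['network', 'be'] (min_width=10, slack=4)
Line 3: ['ocean', 'brown'] (min_width=11, slack=3)
Line 4: ['quick', 'address'] (min_width=13, slack=1)
Line 5: ['absolute', 'end'] (min_width=12, slack=2)
Line 6: ['fish', 'python'] (min_width=11, slack=3)
Line 7: ['stop', 'security'] (min_width=13, slack=1)
Line 8: ['memory'] (min_width=6, slack=8)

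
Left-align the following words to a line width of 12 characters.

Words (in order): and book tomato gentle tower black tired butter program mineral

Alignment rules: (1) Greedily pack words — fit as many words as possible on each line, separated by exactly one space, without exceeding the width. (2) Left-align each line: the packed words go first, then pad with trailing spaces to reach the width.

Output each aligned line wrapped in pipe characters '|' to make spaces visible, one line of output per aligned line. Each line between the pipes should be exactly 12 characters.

Answer: |and book    |
|tomato      |
|gentle tower|
|black tired |
|butter      |
|program     |
|mineral     |

Derivation:
Line 1: ['and', 'book'] (min_width=8, slack=4)
Line 2: ['tomato'] (min_width=6, slack=6)
Line 3: ['gentle', 'tower'] (min_width=12, slack=0)
Line 4: ['black', 'tired'] (min_width=11, slack=1)
Line 5: ['butter'] (min_width=6, slack=6)
Line 6: ['program'] (min_width=7, slack=5)
Line 7: ['mineral'] (min_width=7, slack=5)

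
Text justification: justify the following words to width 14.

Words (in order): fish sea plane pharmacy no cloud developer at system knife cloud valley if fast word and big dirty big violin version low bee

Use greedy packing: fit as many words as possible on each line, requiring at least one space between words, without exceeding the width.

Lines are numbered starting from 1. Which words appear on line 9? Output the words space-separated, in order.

Line 1: ['fish', 'sea', 'plane'] (min_width=14, slack=0)
Line 2: ['pharmacy', 'no'] (min_width=11, slack=3)
Line 3: ['cloud'] (min_width=5, slack=9)
Line 4: ['developer', 'at'] (min_width=12, slack=2)
Line 5: ['system', 'knife'] (min_width=12, slack=2)
Line 6: ['cloud', 'valley'] (min_width=12, slack=2)
Line 7: ['if', 'fast', 'word'] (min_width=12, slack=2)
Line 8: ['and', 'big', 'dirty'] (min_width=13, slack=1)
Line 9: ['big', 'violin'] (min_width=10, slack=4)
Line 10: ['version', 'low'] (min_width=11, slack=3)
Line 11: ['bee'] (min_width=3, slack=11)

Answer: big violin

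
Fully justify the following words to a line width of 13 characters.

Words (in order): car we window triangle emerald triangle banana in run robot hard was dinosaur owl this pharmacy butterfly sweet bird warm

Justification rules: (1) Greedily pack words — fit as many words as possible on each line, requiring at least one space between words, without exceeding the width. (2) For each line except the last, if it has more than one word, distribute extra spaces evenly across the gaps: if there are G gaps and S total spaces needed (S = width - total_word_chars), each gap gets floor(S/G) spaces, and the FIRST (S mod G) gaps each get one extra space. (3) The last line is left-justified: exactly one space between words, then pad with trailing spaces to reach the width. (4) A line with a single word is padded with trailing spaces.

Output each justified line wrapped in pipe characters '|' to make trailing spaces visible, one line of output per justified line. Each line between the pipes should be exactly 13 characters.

Line 1: ['car', 'we', 'window'] (min_width=13, slack=0)
Line 2: ['triangle'] (min_width=8, slack=5)
Line 3: ['emerald'] (min_width=7, slack=6)
Line 4: ['triangle'] (min_width=8, slack=5)
Line 5: ['banana', 'in', 'run'] (min_width=13, slack=0)
Line 6: ['robot', 'hard'] (min_width=10, slack=3)
Line 7: ['was', 'dinosaur'] (min_width=12, slack=1)
Line 8: ['owl', 'this'] (min_width=8, slack=5)
Line 9: ['pharmacy'] (min_width=8, slack=5)
Line 10: ['butterfly'] (min_width=9, slack=4)
Line 11: ['sweet', 'bird'] (min_width=10, slack=3)
Line 12: ['warm'] (min_width=4, slack=9)

Answer: |car we window|
|triangle     |
|emerald      |
|triangle     |
|banana in run|
|robot    hard|
|was  dinosaur|
|owl      this|
|pharmacy     |
|butterfly    |
|sweet    bird|
|warm         |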